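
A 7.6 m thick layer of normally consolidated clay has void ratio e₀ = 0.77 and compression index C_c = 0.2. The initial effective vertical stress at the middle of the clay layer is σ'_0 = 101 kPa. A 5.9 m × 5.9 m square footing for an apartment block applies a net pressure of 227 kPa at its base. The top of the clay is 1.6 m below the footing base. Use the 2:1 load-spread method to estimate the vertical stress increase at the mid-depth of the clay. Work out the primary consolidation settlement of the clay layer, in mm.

Mid-depth of clay below the footing base: z = 1.6 + 7.6/2 = 5.4 m.
Stress increase at mid-clay by the 2:1 spreading method:
Δσ = qBL/((B+z)(L+z)) = 227×5.9×5.9/((5.9+5.4)(5.9+5.4)) = 61.883 kPa
Final effective stress: σ'_f = σ'_0 + Δσ = 101 + 61.883 = 162.88 kPa.
Normally consolidated clay, so the full stress increment lies on the virgin compression line:
S_c = C_c·H/(1+e₀)·log₁₀(σ'_f/σ'_0) = 0.2×7.6/(1+0.77)×log₁₀(162.88/101)
    = 0.85876 × 0.20755 = 0.1782 m

S_c ≈ 178 mm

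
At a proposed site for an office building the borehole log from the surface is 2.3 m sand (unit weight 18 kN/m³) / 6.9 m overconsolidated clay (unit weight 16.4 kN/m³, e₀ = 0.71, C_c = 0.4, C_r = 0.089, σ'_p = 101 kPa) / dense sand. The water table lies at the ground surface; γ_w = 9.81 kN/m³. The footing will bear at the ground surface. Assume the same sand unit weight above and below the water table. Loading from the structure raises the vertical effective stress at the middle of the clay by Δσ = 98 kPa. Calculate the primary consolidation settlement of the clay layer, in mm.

Mid-depth of clay below the ground surface: z = 2.3 + 6.9/2 = 5.75 m.
Total vertical stress at mid-clay: σ_v = 18×2.3 + 16.4×3.45 = 97.98 kPa.
Pore pressure: u = 9.81×(5.75 − 0) = 56.408 kPa.
Initial effective stress: σ'_0 = σ_v − u = 97.98 − 56.408 = 41.572 kPa.
Final effective stress: σ'_f = 41.572 + 98 = 139.57 kPa.
σ'_f = 139.57 > σ'_p = 101 kPa, so the stress path crosses the preconsolidation pressure — recompression up to σ'_p, then virgin compression beyond:
S_c = H/(1+e₀)·[C_r·log₁₀(σ'_p/σ'_0) + C_c·log₁₀(σ'_f/σ'_p)]
    = 6.9/1.71 × [0.089×log₁₀(101/41.572) + 0.4×log₁₀(139.57/101)]
    = 4.0351 × [0.034311 + 0.056188] = 0.3652 m

S_c ≈ 365 mm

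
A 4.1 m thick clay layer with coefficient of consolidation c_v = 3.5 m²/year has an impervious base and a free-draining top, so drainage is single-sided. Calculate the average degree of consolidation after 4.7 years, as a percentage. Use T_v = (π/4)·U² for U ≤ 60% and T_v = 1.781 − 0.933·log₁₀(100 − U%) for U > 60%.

U ≈ 92.8 %

Drainage path length: H_d = H = 4.1 m (single drainage).
T_v = c_v·t/H_d² = 3.5×4.7/4.1² = 0.97858.
T_v = 0.97858 corresponds to the U > 60% branch:
U = 1 − 10^((1.781 − T_v)/0.933)/100 = 0.9275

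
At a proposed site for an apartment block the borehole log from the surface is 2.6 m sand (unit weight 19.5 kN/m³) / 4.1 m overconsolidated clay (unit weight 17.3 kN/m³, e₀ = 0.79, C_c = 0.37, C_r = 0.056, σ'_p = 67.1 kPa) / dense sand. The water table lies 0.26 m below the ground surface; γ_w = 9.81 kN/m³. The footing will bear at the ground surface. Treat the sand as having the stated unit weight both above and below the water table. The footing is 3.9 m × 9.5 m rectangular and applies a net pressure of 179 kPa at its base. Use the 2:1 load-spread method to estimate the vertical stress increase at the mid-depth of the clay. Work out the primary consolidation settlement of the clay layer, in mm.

S_c ≈ 164 mm

Mid-depth of clay below the ground surface: z = 2.6 + 4.1/2 = 4.65 m.
Total vertical stress at mid-clay: σ_v = 19.5×2.6 + 17.3×2.05 = 86.165 kPa.
Pore pressure: u = 9.81×(4.65 − 0.26) = 43.066 kPa.
Initial effective stress: σ'_0 = σ_v − u = 86.165 − 43.066 = 43.099 kPa.
Stress increase at mid-clay by the 2:1 spreading method:
Δσ = qBL/((B+z)(L+z)) = 179×3.9×9.5/((3.9+4.65)(9.5+4.65)) = 54.817 kPa
Final effective stress: σ'_f = 43.099 + 54.817 = 97.916 kPa.
σ'_f = 97.916 > σ'_p = 67.1 kPa, so the stress path crosses the preconsolidation pressure — recompression up to σ'_p, then virgin compression beyond:
S_c = H/(1+e₀)·[C_r·log₁₀(σ'_p/σ'_0) + C_c·log₁₀(σ'_f/σ'_p)]
    = 4.1/1.79 × [0.056×log₁₀(67.1/43.099) + 0.37×log₁₀(97.916/67.1)]
    = 2.2905 × [0.010766 + 0.060729] = 0.1638 m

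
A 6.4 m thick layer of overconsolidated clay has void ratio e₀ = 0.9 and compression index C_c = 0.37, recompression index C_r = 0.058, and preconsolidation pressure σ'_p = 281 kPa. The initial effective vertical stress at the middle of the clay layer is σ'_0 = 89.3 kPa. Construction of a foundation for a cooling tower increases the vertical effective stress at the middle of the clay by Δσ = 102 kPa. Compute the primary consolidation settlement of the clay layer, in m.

S_c ≈ 0.0646 m

Final effective stress: σ'_f = 89.3 + 102 = 191.3 kPa.
σ'_f = 191.3 ≤ σ'_p = 281 kPa, so the clay remains overconsolidated and only the recompression index applies:
S_c = C_r·H/(1+e₀)·log₁₀(σ'_f/σ'_0) = 0.058×6.4/1.9×log₁₀(191.3/89.3)
    = 0.19537 × 0.33086 = 0.06464 m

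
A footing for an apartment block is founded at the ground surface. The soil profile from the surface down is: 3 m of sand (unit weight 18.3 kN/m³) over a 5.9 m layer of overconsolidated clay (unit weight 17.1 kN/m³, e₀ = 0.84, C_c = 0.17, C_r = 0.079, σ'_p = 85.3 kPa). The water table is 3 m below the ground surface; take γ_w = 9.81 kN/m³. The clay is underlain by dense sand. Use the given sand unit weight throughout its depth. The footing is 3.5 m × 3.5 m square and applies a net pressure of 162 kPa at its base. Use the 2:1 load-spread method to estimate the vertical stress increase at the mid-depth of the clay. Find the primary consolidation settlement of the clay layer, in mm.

S_c ≈ 46.5 mm

Mid-depth of clay below the ground surface: z = 3 + 5.9/2 = 5.95 m.
Total vertical stress at mid-clay: σ_v = 18.3×3 + 17.1×2.95 = 105.35 kPa.
Pore pressure: u = 9.81×(5.95 − 3) = 28.94 kPa.
Initial effective stress: σ'_0 = σ_v − u = 105.35 − 28.94 = 76.41 kPa.
Stress increase at mid-clay by the 2:1 spreading method:
Δσ = qBL/((B+z)(L+z)) = 162×3.5×3.5/((3.5+5.95)(3.5+5.95)) = 22.222 kPa
Final effective stress: σ'_f = 76.41 + 22.222 = 98.632 kPa.
σ'_f = 98.632 > σ'_p = 85.3 kPa, so the stress path crosses the preconsolidation pressure — recompression up to σ'_p, then virgin compression beyond:
S_c = H/(1+e₀)·[C_r·log₁₀(σ'_p/σ'_0) + C_c·log₁₀(σ'_f/σ'_p)]
    = 5.9/1.84 × [0.079×log₁₀(85.3/76.41) + 0.17×log₁₀(98.632/85.3)]
    = 3.2065 × [0.0037761 + 0.010722] = 0.04649 m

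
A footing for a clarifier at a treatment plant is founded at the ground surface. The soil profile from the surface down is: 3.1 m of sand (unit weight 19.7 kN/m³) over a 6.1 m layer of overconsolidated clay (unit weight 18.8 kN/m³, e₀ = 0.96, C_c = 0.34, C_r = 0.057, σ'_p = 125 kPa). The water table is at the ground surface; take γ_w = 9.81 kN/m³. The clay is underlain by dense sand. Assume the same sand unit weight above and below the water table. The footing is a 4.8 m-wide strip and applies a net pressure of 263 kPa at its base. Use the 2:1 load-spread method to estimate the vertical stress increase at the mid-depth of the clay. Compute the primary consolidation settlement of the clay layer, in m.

Mid-depth of clay below the ground surface: z = 3.1 + 6.1/2 = 6.15 m.
Total vertical stress at mid-clay: σ_v = 19.7×3.1 + 18.8×3.05 = 118.41 kPa.
Pore pressure: u = 9.81×(6.15 − 0) = 60.332 kPa.
Initial effective stress: σ'_0 = σ_v − u = 118.41 − 60.332 = 58.078 kPa.
Stress increase at mid-clay by the 2:1 spreading method:
Δσ = qB/(B+z) = 263×4.8/(4.8+6.15) = 115.29 kPa
Final effective stress: σ'_f = 58.078 + 115.29 = 173.37 kPa.
σ'_f = 173.37 > σ'_p = 125 kPa, so the stress path crosses the preconsolidation pressure — recompression up to σ'_p, then virgin compression beyond:
S_c = H/(1+e₀)·[C_r·log₁₀(σ'_p/σ'_0) + C_c·log₁₀(σ'_f/σ'_p)]
    = 6.1/1.96 × [0.057×log₁₀(125/58.078) + 0.34×log₁₀(173.37/125)]
    = 3.1122 × [0.018975 + 0.048302] = 0.2094 m

S_c ≈ 0.209 m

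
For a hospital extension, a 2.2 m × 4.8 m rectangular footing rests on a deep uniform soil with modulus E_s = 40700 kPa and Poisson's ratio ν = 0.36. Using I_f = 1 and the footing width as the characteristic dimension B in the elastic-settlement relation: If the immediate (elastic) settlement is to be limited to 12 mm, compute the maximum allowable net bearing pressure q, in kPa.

q ≈ 255 kPa

S_e = q·B·(1−ν²)/E_s · I_f  ⇒  q = S_e·E_s / (B·(1−ν²)·I_f).
q = 0.012 × 40700 / (2.2 × 0.8704 × 1) = 255.1 kPa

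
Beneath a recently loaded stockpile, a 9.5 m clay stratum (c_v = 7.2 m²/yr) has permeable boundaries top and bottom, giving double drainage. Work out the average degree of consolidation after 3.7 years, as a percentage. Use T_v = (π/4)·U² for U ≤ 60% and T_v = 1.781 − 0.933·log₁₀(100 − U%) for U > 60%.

U ≈ 95.6 %

Drainage path length: H_d = H/2 = 4.75 m (double drainage).
T_v = c_v·t/H_d² = 7.2×3.7/4.75² = 1.1807.
T_v = 1.1807 corresponds to the U > 60% branch:
U = 1 − 10^((1.781 − T_v)/0.933)/100 = 0.956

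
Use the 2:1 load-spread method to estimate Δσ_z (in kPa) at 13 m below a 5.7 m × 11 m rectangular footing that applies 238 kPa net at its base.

By the 2:1 method the load spreads at 1 horizontal : 2 vertical, so at depth z the loaded area has grown by z in each plan dimension:
Δσ = qBL/((B+z)(L+z)) = 238×5.7×11/((5.7+13)(11+13)) = 33.25 kPa

Δσ_z ≈ 33.2 kPa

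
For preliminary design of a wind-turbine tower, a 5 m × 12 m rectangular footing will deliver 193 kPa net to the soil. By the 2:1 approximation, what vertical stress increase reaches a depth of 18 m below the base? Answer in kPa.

By the 2:1 method the load spreads at 1 horizontal : 2 vertical, so at depth z the loaded area has grown by z in each plan dimension:
Δσ = qBL/((B+z)(L+z)) = 193×5×12/((5+18)(12+18)) = 16.783 kPa

Δσ_z ≈ 16.8 kPa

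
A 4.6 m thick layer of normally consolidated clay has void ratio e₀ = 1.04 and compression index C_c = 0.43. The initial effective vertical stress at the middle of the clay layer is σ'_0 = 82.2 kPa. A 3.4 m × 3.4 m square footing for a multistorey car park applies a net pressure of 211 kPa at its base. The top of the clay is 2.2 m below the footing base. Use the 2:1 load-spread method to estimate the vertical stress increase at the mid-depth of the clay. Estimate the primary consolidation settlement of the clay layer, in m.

S_c ≈ 0.164 m

Mid-depth of clay below the footing base: z = 2.2 + 4.6/2 = 4.5 m.
Stress increase at mid-clay by the 2:1 spreading method:
Δσ = qBL/((B+z)(L+z)) = 211×3.4×3.4/((3.4+4.5)(3.4+4.5)) = 39.083 kPa
Final effective stress: σ'_f = σ'_0 + Δσ = 82.2 + 39.083 = 121.28 kPa.
Normally consolidated clay, so the full stress increment lies on the virgin compression line:
S_c = C_c·H/(1+e₀)·log₁₀(σ'_f/σ'_0) = 0.43×4.6/(1+1.04)×log₁₀(121.28/82.2)
    = 0.96961 × 0.16892 = 0.1638 m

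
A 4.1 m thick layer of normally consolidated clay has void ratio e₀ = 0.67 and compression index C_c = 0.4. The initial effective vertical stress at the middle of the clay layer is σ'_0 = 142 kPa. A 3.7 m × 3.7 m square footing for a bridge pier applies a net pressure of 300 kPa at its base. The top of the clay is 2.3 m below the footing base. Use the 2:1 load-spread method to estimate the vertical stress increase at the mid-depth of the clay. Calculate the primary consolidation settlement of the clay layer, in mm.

S_c ≈ 157 mm

Mid-depth of clay below the footing base: z = 2.3 + 4.1/2 = 4.35 m.
Stress increase at mid-clay by the 2:1 spreading method:
Δσ = qBL/((B+z)(L+z)) = 300×3.7×3.7/((3.7+4.35)(3.7+4.35)) = 63.377 kPa
Final effective stress: σ'_f = σ'_0 + Δσ = 142 + 63.377 = 205.38 kPa.
Normally consolidated clay, so the full stress increment lies on the virgin compression line:
S_c = C_c·H/(1+e₀)·log₁₀(σ'_f/σ'_0) = 0.4×4.1/(1+0.67)×log₁₀(205.38/142)
    = 0.98204 × 0.16027 = 0.1574 m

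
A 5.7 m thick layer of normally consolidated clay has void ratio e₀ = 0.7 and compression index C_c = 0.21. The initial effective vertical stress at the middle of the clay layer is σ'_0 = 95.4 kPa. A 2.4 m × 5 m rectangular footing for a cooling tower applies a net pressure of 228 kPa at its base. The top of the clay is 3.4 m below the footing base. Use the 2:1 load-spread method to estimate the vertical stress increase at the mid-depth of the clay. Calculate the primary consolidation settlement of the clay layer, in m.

Mid-depth of clay below the footing base: z = 3.4 + 5.7/2 = 6.25 m.
Stress increase at mid-clay by the 2:1 spreading method:
Δσ = qBL/((B+z)(L+z)) = 228×2.4×5/((2.4+6.25)(5+6.25)) = 28.116 kPa
Final effective stress: σ'_f = σ'_0 + Δσ = 95.4 + 28.116 = 123.52 kPa.
Normally consolidated clay, so the full stress increment lies on the virgin compression line:
S_c = C_c·H/(1+e₀)·log₁₀(σ'_f/σ'_0) = 0.21×5.7/(1+0.7)×log₁₀(123.52/95.4)
    = 0.70412 × 0.11219 = 0.079 m

S_c ≈ 0.079 m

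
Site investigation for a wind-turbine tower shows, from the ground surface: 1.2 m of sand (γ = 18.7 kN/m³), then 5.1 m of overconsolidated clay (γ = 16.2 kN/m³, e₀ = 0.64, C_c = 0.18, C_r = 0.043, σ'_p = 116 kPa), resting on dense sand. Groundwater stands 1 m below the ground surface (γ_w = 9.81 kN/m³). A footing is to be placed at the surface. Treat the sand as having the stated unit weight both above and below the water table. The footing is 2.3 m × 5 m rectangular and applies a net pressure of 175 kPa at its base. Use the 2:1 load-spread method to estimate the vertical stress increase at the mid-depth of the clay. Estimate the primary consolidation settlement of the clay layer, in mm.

Mid-depth of clay below the ground surface: z = 1.2 + 5.1/2 = 3.75 m.
Total vertical stress at mid-clay: σ_v = 18.7×1.2 + 16.2×2.55 = 63.75 kPa.
Pore pressure: u = 9.81×(3.75 − 1) = 26.978 kPa.
Initial effective stress: σ'_0 = σ_v − u = 63.75 − 26.978 = 36.772 kPa.
Stress increase at mid-clay by the 2:1 spreading method:
Δσ = qBL/((B+z)(L+z)) = 175×2.3×5/((2.3+3.75)(5+3.75)) = 38.017 kPa
Final effective stress: σ'_f = 36.772 + 38.017 = 74.789 kPa.
σ'_f = 74.789 ≤ σ'_p = 116 kPa, so the clay remains overconsolidated and only the recompression index applies:
S_c = C_r·H/(1+e₀)·log₁₀(σ'_f/σ'_0) = 0.043×5.1/1.64×log₁₀(74.789/36.772)
    = 0.13372 × 0.30832 = 0.04123 m

S_c ≈ 41.2 mm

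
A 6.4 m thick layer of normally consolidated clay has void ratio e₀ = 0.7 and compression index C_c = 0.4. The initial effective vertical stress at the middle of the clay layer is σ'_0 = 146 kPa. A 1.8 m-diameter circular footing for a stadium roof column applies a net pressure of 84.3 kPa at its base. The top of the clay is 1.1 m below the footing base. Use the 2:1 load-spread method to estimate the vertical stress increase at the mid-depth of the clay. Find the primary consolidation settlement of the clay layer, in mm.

Mid-depth of clay below the footing base: z = 1.1 + 6.4/2 = 4.3 m.
Stress increase at mid-clay by the 2:1 spreading method:
Δσ ≈ qD²/(D+z)² = 84.3×1.8²/(1.8+4.3)² = 7.3403 kPa
Final effective stress: σ'_f = σ'_0 + Δσ = 146 + 7.3403 = 153.34 kPa.
Normally consolidated clay, so the full stress increment lies on the virgin compression line:
S_c = C_c·H/(1+e₀)·log₁₀(σ'_f/σ'_0) = 0.4×6.4/(1+0.7)×log₁₀(153.34/146)
    = 1.5059 × 0.021303 = 0.03208 m

S_c ≈ 32.1 mm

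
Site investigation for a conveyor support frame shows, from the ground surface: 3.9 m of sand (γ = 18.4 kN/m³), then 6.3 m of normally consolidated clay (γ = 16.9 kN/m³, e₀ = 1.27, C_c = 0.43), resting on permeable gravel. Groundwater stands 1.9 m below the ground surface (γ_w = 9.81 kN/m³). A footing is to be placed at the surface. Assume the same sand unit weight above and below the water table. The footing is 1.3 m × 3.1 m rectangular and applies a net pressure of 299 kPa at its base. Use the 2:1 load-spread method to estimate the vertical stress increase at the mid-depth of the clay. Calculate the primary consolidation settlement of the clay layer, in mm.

S_c ≈ 90.6 mm

Mid-depth of clay below the ground surface: z = 3.9 + 6.3/2 = 7.05 m.
Total vertical stress at mid-clay: σ_v = 18.4×3.9 + 16.9×3.15 = 124.99 kPa.
Pore pressure: u = 9.81×(7.05 − 1.9) = 50.522 kPa.
Initial effective stress: σ'_0 = σ_v − u = 124.99 − 50.522 = 74.468 kPa.
Stress increase at mid-clay by the 2:1 spreading method:
Δσ = qBL/((B+z)(L+z)) = 299×1.3×3.1/((1.3+7.05)(3.1+7.05)) = 14.218 kPa
Final effective stress: σ'_f = σ'_0 + Δσ = 74.468 + 14.218 = 88.686 kPa.
Normally consolidated clay, so the full stress increment lies on the virgin compression line:
S_c = C_c·H/(1+e₀)·log₁₀(σ'_f/σ'_0) = 0.43×6.3/(1+1.27)×log₁₀(88.686/74.468)
    = 1.1934 × 0.075885 = 0.09056 m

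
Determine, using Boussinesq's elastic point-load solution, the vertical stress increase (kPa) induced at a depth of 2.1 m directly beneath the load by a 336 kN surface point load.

Boussinesq vertical stress below a point load on an elastic half-space:
Δσ_z = 3P/(2πz²) · [1 + (r/z)²]^(−5/2)
r/z = 0/2.1 = 0; [1+(r/z)²]^(−5/2) = 1.
Δσ_z = 3×336/(2π×2.1²) × 1 = 36.378 × 1 = 36.38 kPa

Δσ_z ≈ 36.4 kPa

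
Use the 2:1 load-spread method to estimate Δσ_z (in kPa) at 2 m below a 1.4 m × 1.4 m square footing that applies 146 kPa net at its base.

Δσ_z ≈ 24.8 kPa

By the 2:1 method the load spreads at 1 horizontal : 2 vertical, so at depth z the loaded area has grown by z in each plan dimension:
Δσ = qBL/((B+z)(L+z)) = 146×1.4×1.4/((1.4+2)(1.4+2)) = 24.754 kPa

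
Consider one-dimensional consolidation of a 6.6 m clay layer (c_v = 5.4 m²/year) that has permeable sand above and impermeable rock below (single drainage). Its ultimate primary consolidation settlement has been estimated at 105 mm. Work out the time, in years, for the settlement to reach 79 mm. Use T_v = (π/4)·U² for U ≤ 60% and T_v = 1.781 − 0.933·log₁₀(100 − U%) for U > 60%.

t ≈ 3.88 years

Drainage path length: H_d = H = 6.6 m (single drainage).
U = S(t)/S_ult = 79/105 = 0.7524.
U > 60%: T_v = 1.781 − 0.933·log₁₀(100 − 75.238) = 0.4806.
t = T_v·H_d²/c_v = 0.4806×6.6²/5.4 = 3.877 years.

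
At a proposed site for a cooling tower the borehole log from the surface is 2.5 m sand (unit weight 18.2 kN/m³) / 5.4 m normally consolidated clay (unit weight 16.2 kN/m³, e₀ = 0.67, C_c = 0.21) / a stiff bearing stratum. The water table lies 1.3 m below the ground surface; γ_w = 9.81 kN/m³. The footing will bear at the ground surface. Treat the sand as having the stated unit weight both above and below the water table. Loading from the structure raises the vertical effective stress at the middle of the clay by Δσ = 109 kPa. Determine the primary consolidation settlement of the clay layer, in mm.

Mid-depth of clay below the ground surface: z = 2.5 + 5.4/2 = 5.2 m.
Total vertical stress at mid-clay: σ_v = 18.2×2.5 + 16.2×2.7 = 89.24 kPa.
Pore pressure: u = 9.81×(5.2 − 1.3) = 38.259 kPa.
Initial effective stress: σ'_0 = σ_v − u = 89.24 − 38.259 = 50.981 kPa.
Final effective stress: σ'_f = σ'_0 + Δσ = 50.981 + 109 = 159.98 kPa.
Normally consolidated clay, so the full stress increment lies on the virgin compression line:
S_c = C_c·H/(1+e₀)·log₁₀(σ'_f/σ'_0) = 0.21×5.4/(1+0.67)×log₁₀(159.98/50.981)
    = 0.67904 × 0.49666 = 0.3373 m

S_c ≈ 337 mm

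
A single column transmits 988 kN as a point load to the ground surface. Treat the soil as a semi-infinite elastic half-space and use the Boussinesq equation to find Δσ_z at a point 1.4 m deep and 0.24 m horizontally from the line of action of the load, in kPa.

Δσ_z ≈ 224 kPa

Boussinesq vertical stress below a point load on an elastic half-space:
Δσ_z = 3P/(2πz²) · [1 + (r/z)²]^(−5/2)
r/z = 0.24/1.4 = 0.17143; [1+(r/z)²]^(−5/2) = 0.93015.
Δσ_z = 3×988/(2π×1.4²) × 0.93015 = 240.68 × 0.93015 = 223.9 kPa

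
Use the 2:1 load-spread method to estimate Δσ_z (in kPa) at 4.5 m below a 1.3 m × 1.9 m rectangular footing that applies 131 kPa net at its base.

Δσ_z ≈ 8.72 kPa

By the 2:1 method the load spreads at 1 horizontal : 2 vertical, so at depth z the loaded area has grown by z in each plan dimension:
Δσ = qBL/((B+z)(L+z)) = 131×1.3×1.9/((1.3+4.5)(1.9+4.5)) = 8.7169 kPa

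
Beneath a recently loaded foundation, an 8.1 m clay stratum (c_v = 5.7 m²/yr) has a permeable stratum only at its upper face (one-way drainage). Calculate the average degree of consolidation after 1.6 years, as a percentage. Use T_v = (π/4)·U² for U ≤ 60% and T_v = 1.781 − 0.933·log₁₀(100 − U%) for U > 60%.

Drainage path length: H_d = H = 8.1 m (single drainage).
T_v = c_v·t/H_d² = 5.7×1.6/8.1² = 0.139.
T_v = 0.139 corresponds to the U ≤ 60% branch:
U = √(4T_v/π) = 0.4207

U ≈ 42.1 %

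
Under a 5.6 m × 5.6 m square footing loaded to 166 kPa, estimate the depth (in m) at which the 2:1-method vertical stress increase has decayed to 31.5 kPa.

z ≈ 7.26 m

2:1 spreading — at depth z the loaded area has grown by z in each plan dimension:
qB²/(B+z)² = Δσ_z ⇒ z = B(√(q/Δσ_z) − 1) = 5.6×(√(166/31.5) − 1) = 7.255 m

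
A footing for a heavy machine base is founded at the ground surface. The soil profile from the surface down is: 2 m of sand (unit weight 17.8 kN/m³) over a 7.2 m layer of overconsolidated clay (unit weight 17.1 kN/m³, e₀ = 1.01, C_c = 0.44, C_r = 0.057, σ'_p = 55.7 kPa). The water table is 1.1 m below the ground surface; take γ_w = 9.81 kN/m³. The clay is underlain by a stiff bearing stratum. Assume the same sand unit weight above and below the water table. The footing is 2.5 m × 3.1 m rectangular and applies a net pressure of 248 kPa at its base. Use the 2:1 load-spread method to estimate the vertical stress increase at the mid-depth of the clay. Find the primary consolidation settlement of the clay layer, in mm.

S_c ≈ 255 mm

Mid-depth of clay below the ground surface: z = 2 + 7.2/2 = 5.6 m.
Total vertical stress at mid-clay: σ_v = 17.8×2 + 17.1×3.6 = 97.16 kPa.
Pore pressure: u = 9.81×(5.6 − 1.1) = 44.145 kPa.
Initial effective stress: σ'_0 = σ_v − u = 97.16 − 44.145 = 53.015 kPa.
Stress increase at mid-clay by the 2:1 spreading method:
Δσ = qBL/((B+z)(L+z)) = 248×2.5×3.1/((2.5+5.6)(3.1+5.6)) = 27.274 kPa
Final effective stress: σ'_f = 53.015 + 27.274 = 80.289 kPa.
σ'_f = 80.289 > σ'_p = 55.7 kPa, so the stress path crosses the preconsolidation pressure — recompression up to σ'_p, then virgin compression beyond:
S_c = H/(1+e₀)·[C_r·log₁₀(σ'_p/σ'_0) + C_c·log₁₀(σ'_f/σ'_p)]
    = 7.2/2.01 × [0.057×log₁₀(55.7/53.015) + 0.44×log₁₀(80.289/55.7)]
    = 3.5821 × [0.001223 + 0.069872] = 0.2547 m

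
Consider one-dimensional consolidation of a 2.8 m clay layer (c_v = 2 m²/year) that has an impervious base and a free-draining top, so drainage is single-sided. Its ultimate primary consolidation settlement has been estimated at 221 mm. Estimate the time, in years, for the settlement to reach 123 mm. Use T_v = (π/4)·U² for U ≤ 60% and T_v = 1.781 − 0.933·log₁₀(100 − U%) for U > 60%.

Drainage path length: H_d = H = 2.8 m (single drainage).
U = S(t)/S_ult = 123/221 = 0.5566.
U ≤ 60%: T_v = (π/4)·U² = (π/4)×0.55656² = 0.24329.
t = T_v·H_d²/c_v = 0.24329×2.8²/2 = 0.9537 years.

t ≈ 0.954 years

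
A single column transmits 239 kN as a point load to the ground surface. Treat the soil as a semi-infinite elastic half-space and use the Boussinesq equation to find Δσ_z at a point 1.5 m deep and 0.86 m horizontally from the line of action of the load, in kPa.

Boussinesq vertical stress below a point load on an elastic half-space:
Δσ_z = 3P/(2πz²) · [1 + (r/z)²]^(−5/2)
r/z = 0.86/1.5 = 0.57333; [1+(r/z)²]^(−5/2) = 0.49139.
Δσ_z = 3×239/(2π×1.5²) × 0.49139 = 50.717 × 0.49139 = 24.92 kPa

Δσ_z ≈ 24.9 kPa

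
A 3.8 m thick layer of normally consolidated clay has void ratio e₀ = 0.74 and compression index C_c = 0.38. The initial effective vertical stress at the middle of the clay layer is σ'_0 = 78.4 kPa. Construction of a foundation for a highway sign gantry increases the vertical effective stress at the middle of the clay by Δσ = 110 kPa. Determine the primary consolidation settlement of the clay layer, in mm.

Final effective stress: σ'_f = σ'_0 + Δσ = 78.4 + 110 = 188.4 kPa.
Normally consolidated clay, so the full stress increment lies on the virgin compression line:
S_c = C_c·H/(1+e₀)·log₁₀(σ'_f/σ'_0) = 0.38×3.8/(1+0.74)×log₁₀(188.4/78.4)
    = 0.82989 × 0.38076 = 0.316 m

S_c ≈ 316 mm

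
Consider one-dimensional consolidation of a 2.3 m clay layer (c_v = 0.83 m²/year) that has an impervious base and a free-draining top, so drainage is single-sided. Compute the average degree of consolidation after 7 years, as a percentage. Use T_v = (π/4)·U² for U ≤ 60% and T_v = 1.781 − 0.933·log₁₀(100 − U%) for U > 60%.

U ≈ 94.6 %

Drainage path length: H_d = H = 2.3 m (single drainage).
T_v = c_v·t/H_d² = 0.83×7/2.3² = 1.0983.
T_v = 1.0983 corresponds to the U > 60% branch:
U = 1 − 10^((1.781 − T_v)/0.933)/100 = 0.9461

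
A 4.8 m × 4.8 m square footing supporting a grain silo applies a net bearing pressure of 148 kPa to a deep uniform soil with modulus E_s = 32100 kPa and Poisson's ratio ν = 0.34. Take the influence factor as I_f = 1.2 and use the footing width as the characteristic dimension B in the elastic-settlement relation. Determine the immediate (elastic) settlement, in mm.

S_e ≈ 23.5 mm

Immediate (elastic) settlement: S_e = q·B·(1−ν²)/E_s · I_f.
S_e = 148 × 4.8 × (1 − 0.34²) / 32100 × 1.2
    = 148 × 4.8 × 0.8844 / 32100 × 1.2
    = 0.02349 m = 23.49 mm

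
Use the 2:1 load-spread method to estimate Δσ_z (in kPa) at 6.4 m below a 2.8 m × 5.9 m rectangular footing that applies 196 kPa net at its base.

Δσ_z ≈ 28.6 kPa

By the 2:1 method the load spreads at 1 horizontal : 2 vertical, so at depth z the loaded area has grown by z in each plan dimension:
Δσ = qBL/((B+z)(L+z)) = 196×2.8×5.9/((2.8+6.4)(5.9+6.4)) = 28.614 kPa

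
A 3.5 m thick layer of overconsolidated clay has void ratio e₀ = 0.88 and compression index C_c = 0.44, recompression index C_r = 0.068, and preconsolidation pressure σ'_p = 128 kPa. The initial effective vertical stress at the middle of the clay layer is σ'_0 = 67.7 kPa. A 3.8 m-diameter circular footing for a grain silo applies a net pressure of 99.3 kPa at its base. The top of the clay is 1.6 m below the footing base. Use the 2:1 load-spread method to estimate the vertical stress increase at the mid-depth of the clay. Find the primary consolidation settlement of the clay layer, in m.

S_c ≈ 0.0191 m

Mid-depth of clay below the footing base: z = 1.6 + 3.5/2 = 3.35 m.
Stress increase at mid-clay by the 2:1 spreading method:
Δσ ≈ qD²/(D+z)² = 99.3×3.8²/(3.8+3.35)² = 28.048 kPa
Final effective stress: σ'_f = 67.7 + 28.048 = 95.748 kPa.
σ'_f = 95.748 ≤ σ'_p = 128 kPa, so the clay remains overconsolidated and only the recompression index applies:
S_c = C_r·H/(1+e₀)·log₁₀(σ'_f/σ'_0) = 0.068×3.5/1.88×log₁₀(95.748/67.7)
    = 0.1266 × 0.15054 = 0.01906 m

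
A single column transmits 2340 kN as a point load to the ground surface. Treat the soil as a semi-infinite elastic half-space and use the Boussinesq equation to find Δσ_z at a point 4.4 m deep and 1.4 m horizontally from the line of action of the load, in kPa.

Δσ_z ≈ 45.3 kPa

Boussinesq vertical stress below a point load on an elastic half-space:
Δσ_z = 3P/(2πz²) · [1 + (r/z)²]^(−5/2)
r/z = 1.4/4.4 = 0.31818; [1+(r/z)²]^(−5/2) = 0.78577.
Δσ_z = 3×2340/(2π×4.4²) × 0.78577 = 57.71 × 0.78577 = 45.35 kPa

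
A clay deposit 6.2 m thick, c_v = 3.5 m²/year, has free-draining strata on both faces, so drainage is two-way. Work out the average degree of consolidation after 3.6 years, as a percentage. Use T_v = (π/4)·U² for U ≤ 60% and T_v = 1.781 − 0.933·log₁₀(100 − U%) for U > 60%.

Drainage path length: H_d = H/2 = 3.1 m (double drainage).
T_v = c_v·t/H_d² = 3.5×3.6/3.1² = 1.3111.
T_v = 1.3111 corresponds to the U > 60% branch:
U = 1 − 10^((1.781 − T_v)/0.933)/100 = 0.9681

U ≈ 96.8 %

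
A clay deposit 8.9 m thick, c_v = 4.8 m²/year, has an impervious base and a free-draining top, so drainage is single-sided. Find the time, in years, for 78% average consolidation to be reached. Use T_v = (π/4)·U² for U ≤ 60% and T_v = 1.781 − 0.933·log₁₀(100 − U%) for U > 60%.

Drainage path length: H_d = H = 8.9 m (single drainage).
U > 60%: T_v = 1.781 − 0.933·log₁₀(100 − 78) = 0.52852.
t = T_v·H_d²/c_v = 0.52852×8.9²/4.8 = 8.722 years.

t ≈ 8.72 years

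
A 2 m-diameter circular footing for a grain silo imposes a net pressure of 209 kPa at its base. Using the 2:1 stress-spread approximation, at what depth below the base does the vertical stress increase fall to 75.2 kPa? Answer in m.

2:1 spreading — at depth z the loaded area has grown by z in each plan dimension:
qD²/(D+z)² = Δσ_z ⇒ z = D(√(q/Δσ_z) − 1) = 2×(√(209/75.2) − 1) = 1.334 m

z ≈ 1.33 m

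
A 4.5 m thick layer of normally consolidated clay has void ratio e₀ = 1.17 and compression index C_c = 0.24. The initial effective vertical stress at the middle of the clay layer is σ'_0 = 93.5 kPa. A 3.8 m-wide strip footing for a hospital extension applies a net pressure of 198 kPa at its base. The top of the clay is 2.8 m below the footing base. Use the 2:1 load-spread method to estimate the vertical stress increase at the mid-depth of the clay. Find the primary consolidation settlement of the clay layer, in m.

Mid-depth of clay below the footing base: z = 2.8 + 4.5/2 = 5.05 m.
Stress increase at mid-clay by the 2:1 spreading method:
Δσ = qB/(B+z) = 198×3.8/(3.8+5.05) = 85.017 kPa
Final effective stress: σ'_f = σ'_0 + Δσ = 93.5 + 85.017 = 178.52 kPa.
Normally consolidated clay, so the full stress increment lies on the virgin compression line:
S_c = C_c·H/(1+e₀)·log₁₀(σ'_f/σ'_0) = 0.24×4.5/(1+1.17)×log₁₀(178.52/93.5)
    = 0.4977 × 0.28088 = 0.1398 m

S_c ≈ 0.14 m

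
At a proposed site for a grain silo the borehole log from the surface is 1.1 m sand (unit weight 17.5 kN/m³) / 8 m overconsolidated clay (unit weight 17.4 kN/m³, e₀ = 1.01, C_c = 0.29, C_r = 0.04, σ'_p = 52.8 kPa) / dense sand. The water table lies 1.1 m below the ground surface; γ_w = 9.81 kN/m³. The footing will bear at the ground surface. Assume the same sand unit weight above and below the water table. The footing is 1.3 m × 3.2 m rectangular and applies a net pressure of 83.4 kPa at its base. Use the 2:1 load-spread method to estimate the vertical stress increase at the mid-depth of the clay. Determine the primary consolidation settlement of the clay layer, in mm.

S_c ≈ 35.1 mm

Mid-depth of clay below the ground surface: z = 1.1 + 8/2 = 5.1 m.
Total vertical stress at mid-clay: σ_v = 17.5×1.1 + 17.4×4 = 88.85 kPa.
Pore pressure: u = 9.81×(5.1 − 1.1) = 39.24 kPa.
Initial effective stress: σ'_0 = σ_v − u = 88.85 − 39.24 = 49.61 kPa.
Stress increase at mid-clay by the 2:1 spreading method:
Δσ = qBL/((B+z)(L+z)) = 83.4×1.3×3.2/((1.3+5.1)(3.2+5.1)) = 6.5313 kPa
Final effective stress: σ'_f = 49.61 + 6.5313 = 56.141 kPa.
σ'_f = 56.141 > σ'_p = 52.8 kPa, so the stress path crosses the preconsolidation pressure — recompression up to σ'_p, then virgin compression beyond:
S_c = H/(1+e₀)·[C_r·log₁₀(σ'_p/σ'_0) + C_c·log₁₀(σ'_f/σ'_p)]
    = 8/2.01 × [0.04×log₁₀(52.8/49.61) + 0.29×log₁₀(56.141/52.8)]
    = 3.9801 × [0.0010826 + 0.0077274] = 0.03506 m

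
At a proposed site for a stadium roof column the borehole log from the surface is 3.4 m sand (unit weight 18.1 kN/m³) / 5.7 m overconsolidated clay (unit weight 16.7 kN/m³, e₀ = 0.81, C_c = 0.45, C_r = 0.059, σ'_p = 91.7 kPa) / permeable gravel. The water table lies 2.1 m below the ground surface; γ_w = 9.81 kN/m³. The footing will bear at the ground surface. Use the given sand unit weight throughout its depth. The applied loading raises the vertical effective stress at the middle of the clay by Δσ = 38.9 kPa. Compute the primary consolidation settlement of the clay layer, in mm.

Mid-depth of clay below the ground surface: z = 3.4 + 5.7/2 = 6.25 m.
Total vertical stress at mid-clay: σ_v = 18.1×3.4 + 16.7×2.85 = 109.14 kPa.
Pore pressure: u = 9.81×(6.25 − 2.1) = 40.712 kPa.
Initial effective stress: σ'_0 = σ_v − u = 109.14 − 40.712 = 68.428 kPa.
Final effective stress: σ'_f = 68.428 + 38.9 = 107.33 kPa.
σ'_f = 107.33 > σ'_p = 91.7 kPa, so the stress path crosses the preconsolidation pressure — recompression up to σ'_p, then virgin compression beyond:
S_c = H/(1+e₀)·[C_r·log₁₀(σ'_p/σ'_0) + C_c·log₁₀(σ'_f/σ'_p)]
    = 5.7/1.81 × [0.059×log₁₀(91.7/68.428) + 0.45×log₁₀(107.33/91.7)]
    = 3.1492 × [0.007501 + 0.030758] = 0.1205 m

S_c ≈ 120 mm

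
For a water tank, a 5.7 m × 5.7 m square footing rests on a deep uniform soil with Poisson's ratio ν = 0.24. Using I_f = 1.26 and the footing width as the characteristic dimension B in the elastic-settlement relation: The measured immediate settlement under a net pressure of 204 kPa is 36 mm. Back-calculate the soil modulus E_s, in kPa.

E_s ≈ 38400 kPa

S_e = q·B·(1−ν²)/E_s · I_f  ⇒  E_s = q·B·(1−ν²)·I_f / S_e.
E_s = 204 × 5.7 × 0.9424 × 1.26 / 0.036 = 38350 kPa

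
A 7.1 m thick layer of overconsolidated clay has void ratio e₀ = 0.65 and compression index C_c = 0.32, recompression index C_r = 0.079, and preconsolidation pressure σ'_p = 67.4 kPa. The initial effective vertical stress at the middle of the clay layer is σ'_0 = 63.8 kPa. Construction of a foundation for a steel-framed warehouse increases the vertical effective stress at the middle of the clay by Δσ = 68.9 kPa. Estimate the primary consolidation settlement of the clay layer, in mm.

S_c ≈ 413 mm

Final effective stress: σ'_f = 63.8 + 68.9 = 132.7 kPa.
σ'_f = 132.7 > σ'_p = 67.4 kPa, so the stress path crosses the preconsolidation pressure — recompression up to σ'_p, then virgin compression beyond:
S_c = H/(1+e₀)·[C_r·log₁₀(σ'_p/σ'_0) + C_c·log₁₀(σ'_f/σ'_p)]
    = 7.1/1.65 × [0.079×log₁₀(67.4/63.8) + 0.32×log₁₀(132.7/67.4)]
    = 4.303 × [0.0018833 + 0.094148] = 0.4132 m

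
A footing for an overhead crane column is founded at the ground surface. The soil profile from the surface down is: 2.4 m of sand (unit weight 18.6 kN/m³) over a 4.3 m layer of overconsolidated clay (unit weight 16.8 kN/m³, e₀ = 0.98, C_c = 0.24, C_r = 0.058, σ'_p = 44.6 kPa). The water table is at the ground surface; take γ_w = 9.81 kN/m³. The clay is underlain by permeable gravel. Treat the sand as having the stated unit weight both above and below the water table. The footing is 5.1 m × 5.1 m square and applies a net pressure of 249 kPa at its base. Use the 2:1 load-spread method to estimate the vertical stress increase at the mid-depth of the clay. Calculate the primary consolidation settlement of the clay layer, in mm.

Mid-depth of clay below the ground surface: z = 2.4 + 4.3/2 = 4.55 m.
Total vertical stress at mid-clay: σ_v = 18.6×2.4 + 16.8×2.15 = 80.76 kPa.
Pore pressure: u = 9.81×(4.55 − 0) = 44.636 kPa.
Initial effective stress: σ'_0 = σ_v − u = 80.76 − 44.636 = 36.124 kPa.
Stress increase at mid-clay by the 2:1 spreading method:
Δσ = qBL/((B+z)(L+z)) = 249×5.1×5.1/((5.1+4.55)(5.1+4.55)) = 69.548 kPa
Final effective stress: σ'_f = 36.124 + 69.548 = 105.67 kPa.
σ'_f = 105.67 > σ'_p = 44.6 kPa, so the stress path crosses the preconsolidation pressure — recompression up to σ'_p, then virgin compression beyond:
S_c = H/(1+e₀)·[C_r·log₁₀(σ'_p/σ'_0) + C_c·log₁₀(σ'_f/σ'_p)]
    = 4.3/1.98 × [0.058×log₁₀(44.6/36.124) + 0.24×log₁₀(105.67/44.6)]
    = 2.1717 × [0.0053093 + 0.089908] = 0.2068 m

S_c ≈ 207 mm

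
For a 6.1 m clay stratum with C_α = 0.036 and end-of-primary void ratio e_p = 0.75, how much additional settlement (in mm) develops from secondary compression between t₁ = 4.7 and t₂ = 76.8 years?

Secondary compression: S_s = C_α·H/(1+e_p)·log₁₀(t₂/t₁)
S_s = 0.036×6.1/(1+0.75)×log₁₀(76.8/4.7)
    = 0.1255 × 1.213 = 0.1522 m

S_s ≈ 152 mm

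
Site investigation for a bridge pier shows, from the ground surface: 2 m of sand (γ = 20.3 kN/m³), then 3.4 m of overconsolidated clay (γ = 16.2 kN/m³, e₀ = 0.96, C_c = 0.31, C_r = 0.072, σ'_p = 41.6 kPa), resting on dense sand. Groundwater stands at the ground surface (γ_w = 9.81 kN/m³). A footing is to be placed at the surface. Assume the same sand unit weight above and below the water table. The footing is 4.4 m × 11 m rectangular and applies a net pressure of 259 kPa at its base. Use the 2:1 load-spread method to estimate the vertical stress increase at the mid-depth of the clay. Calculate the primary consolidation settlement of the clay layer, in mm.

S_c ≈ 293 mm

Mid-depth of clay below the ground surface: z = 2 + 3.4/2 = 3.7 m.
Total vertical stress at mid-clay: σ_v = 20.3×2 + 16.2×1.7 = 68.14 kPa.
Pore pressure: u = 9.81×(3.7 − 0) = 36.297 kPa.
Initial effective stress: σ'_0 = σ_v − u = 68.14 − 36.297 = 31.843 kPa.
Stress increase at mid-clay by the 2:1 spreading method:
Δσ = qBL/((B+z)(L+z)) = 259×4.4×11/((4.4+3.7)(11+3.7)) = 105.28 kPa
Final effective stress: σ'_f = 31.843 + 105.28 = 137.12 kPa.
σ'_f = 137.12 > σ'_p = 41.6 kPa, so the stress path crosses the preconsolidation pressure — recompression up to σ'_p, then virgin compression beyond:
S_c = H/(1+e₀)·[C_r·log₁₀(σ'_p/σ'_0) + C_c·log₁₀(σ'_f/σ'_p)]
    = 3.4/1.96 × [0.072×log₁₀(41.6/31.843) + 0.31×log₁₀(137.12/41.6)]
    = 1.7347 × [0.0083577 + 0.16058] = 0.2931 m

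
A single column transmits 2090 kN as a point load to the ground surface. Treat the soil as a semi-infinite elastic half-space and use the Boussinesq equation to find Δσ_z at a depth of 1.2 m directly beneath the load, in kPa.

Boussinesq vertical stress below a point load on an elastic half-space:
Δσ_z = 3P/(2πz²) · [1 + (r/z)²]^(−5/2)
r/z = 0/1.2 = 0; [1+(r/z)²]^(−5/2) = 1.
Δσ_z = 3×2090/(2π×1.2²) × 1 = 692.99 × 1 = 693 kPa

Δσ_z ≈ 693 kPa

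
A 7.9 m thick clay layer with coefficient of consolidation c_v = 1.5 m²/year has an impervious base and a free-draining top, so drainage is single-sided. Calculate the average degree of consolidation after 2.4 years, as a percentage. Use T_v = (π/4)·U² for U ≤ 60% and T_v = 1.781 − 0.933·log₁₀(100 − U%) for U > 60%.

Drainage path length: H_d = H = 7.9 m (single drainage).
T_v = c_v·t/H_d² = 1.5×2.4/7.9² = 0.057683.
T_v = 0.057683 corresponds to the U ≤ 60% branch:
U = √(4T_v/π) = 0.271

U ≈ 27.1 %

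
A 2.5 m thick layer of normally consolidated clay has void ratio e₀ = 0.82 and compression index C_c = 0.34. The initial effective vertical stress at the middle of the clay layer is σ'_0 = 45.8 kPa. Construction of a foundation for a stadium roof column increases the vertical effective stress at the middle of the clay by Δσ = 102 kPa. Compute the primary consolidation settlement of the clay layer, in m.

Final effective stress: σ'_f = σ'_0 + Δσ = 45.8 + 102 = 147.8 kPa.
Normally consolidated clay, so the full stress increment lies on the virgin compression line:
S_c = C_c·H/(1+e₀)·log₁₀(σ'_f/σ'_0) = 0.34×2.5/(1+0.82)×log₁₀(147.8/45.8)
    = 0.46703 × 0.50881 = 0.2376 m

S_c ≈ 0.238 m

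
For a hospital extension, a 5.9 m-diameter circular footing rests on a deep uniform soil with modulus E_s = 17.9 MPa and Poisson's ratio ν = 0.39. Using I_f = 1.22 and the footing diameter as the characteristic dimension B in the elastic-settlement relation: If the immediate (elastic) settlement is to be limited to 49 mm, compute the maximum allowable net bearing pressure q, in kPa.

q ≈ 144 kPa

E_s = 17.9 MPa = 17900 kPa.
S_e = q·B·(1−ν²)/E_s · I_f  ⇒  q = S_e·E_s / (B·(1−ν²)·I_f).
q = 0.049 × 17900 / (5.9 × 0.8479 × 1.22) = 143.7 kPa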